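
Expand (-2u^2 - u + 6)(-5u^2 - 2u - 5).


Distribute each term of the first polynomial:
  (-2u^2)(-5u^2 - 2u - 5) = 10u^4 + 4u^3 + 10u^2
  (-u)(-5u^2 - 2u - 5) = 5u^3 + 2u^2 + 5u
  (6)(-5u^2 - 2u - 5) = -30u^2 - 12u - 30
Sum: 10u^4 + 9u^3 - 18u^2 - 7u - 30


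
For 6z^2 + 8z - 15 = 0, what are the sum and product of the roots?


For az^2+bz+c=0: sum = -b/a, product = c/a.
a=6, b=8, c=-15
Sum = -(8)/6 = -4/3
Product = (-15)/6 = -5/2


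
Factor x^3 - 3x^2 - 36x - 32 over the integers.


Try integer roots (divisors of -32). x=-4: p(-4)=0.
Divide out (x + 4): quotient is x^2 - 7x - 8.
Factor the quadratic: (x + 1)(x - 8)
Result: (x + 4)(x + 1)(x - 8)


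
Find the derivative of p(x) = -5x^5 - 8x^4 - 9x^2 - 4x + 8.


Apply the power rule term by term:
  d/dx(-5x^5) = -25x^4
  d/dx(-8x^4) = -32x^3
  d/dx(-9x^2) = -18x
  d/dx(-4x) = -4
  d/dx(8) = 0
p'(x) = -25x^4 - 32x^3 - 18x - 4


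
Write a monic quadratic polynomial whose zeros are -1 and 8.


p(u) = (u + 1)(u - 8)
Expand: u^2 - 7u - 8


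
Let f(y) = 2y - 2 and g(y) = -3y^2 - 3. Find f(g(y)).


Substitute g(y) into f:
f(g(y)) = 2*(-3y^2 - 3) + (-2)
Expand and combine: -6y^2 - 8


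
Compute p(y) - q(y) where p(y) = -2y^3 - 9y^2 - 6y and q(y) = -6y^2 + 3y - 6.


Distribute the minus sign:
  (-2y^3 - 9y^2 - 6y)
- (-6y^2 + 3y - 6)
Negate second polynomial: 6y^2 - 3y + 6
Add: -2y^3 - 3y^2 - 9y + 6


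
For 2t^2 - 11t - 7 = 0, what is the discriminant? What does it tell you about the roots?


D = b^2 - 4ac = (-11)^2 - 4(2)(-7) = 121 + 56 = 177
Since D > 0: two distinct irrational roots


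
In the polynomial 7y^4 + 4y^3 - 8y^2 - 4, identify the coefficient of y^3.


Read off the coefficient of y^3: 4


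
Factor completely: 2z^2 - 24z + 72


Roots satisfy r1 + r2 = -b/a = 12 and r1*r2 = c/a = 36.
So r1 = 6, r2 = 6.
2z^2 - 24z + 72 = 2(z - r1)(z - r2) = 2(z - 6)(z - 6)


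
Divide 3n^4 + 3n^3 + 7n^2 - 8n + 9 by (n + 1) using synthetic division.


Synthetic division with c = -1. Coefficients: 3, 3, 7, -8, 9
Bring down 3.
  3 * -1 = -3; -3 + 3 = 0
  0 * -1 = 0; 0 + 7 = 7
  7 * -1 = -7; -7 - 8 = -15
  -15 * -1 = 15; 15 + 9 = 24
Quotient: 3n^3 + 7n - 15, Remainder: 24


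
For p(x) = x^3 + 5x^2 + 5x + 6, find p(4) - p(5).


p(4) = 170
p(5) = 281
p(4) - p(5) = 170 - 281 = -111


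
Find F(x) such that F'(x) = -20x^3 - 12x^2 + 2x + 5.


Reverse power rule on each term:
  ∫ -20x^3 dx = -5x^4
  ∫ -12x^2 dx = -4x^3
  ∫ 2x dx = x^2
  ∫ 5 dx = 5x
F(x) = -5x^4 - 4x^3 + x^2 + 5x + C


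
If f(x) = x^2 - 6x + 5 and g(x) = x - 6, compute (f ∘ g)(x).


Substitute g(x) into f:
f(g(x)) = 1*(x - 6)^2 + (-6)*(x - 6) + 5
(x - 6)^2 = x^2 - 12x + 36
Expand and combine: x^2 - 18x + 77


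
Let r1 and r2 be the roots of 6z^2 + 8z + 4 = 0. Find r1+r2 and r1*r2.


For az^2+bz+c=0: sum = -b/a, product = c/a.
a=6, b=8, c=4
Sum = -(8)/6 = -4/3
Product = (4)/6 = 2/3


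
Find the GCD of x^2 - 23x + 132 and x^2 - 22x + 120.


Factor each:
  x^2 - 23x + 132 = (x - 12)(x - 11)
  x^2 - 22x + 120 = (x - 12)(x - 10)
Common monic factor: x - 12


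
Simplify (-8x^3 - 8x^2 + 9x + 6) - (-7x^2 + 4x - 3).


Distribute the minus sign:
  (-8x^3 - 8x^2 + 9x + 6)
- (-7x^2 + 4x - 3)
Negate second polynomial: 7x^2 - 4x + 3
Add: -8x^3 - x^2 + 5x + 9


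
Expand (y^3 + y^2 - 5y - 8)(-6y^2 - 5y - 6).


Distribute each term of the first polynomial:
  (y^3)(-6y^2 - 5y - 6) = -6y^5 - 5y^4 - 6y^3
  (y^2)(-6y^2 - 5y - 6) = -6y^4 - 5y^3 - 6y^2
  (-5y)(-6y^2 - 5y - 6) = 30y^3 + 25y^2 + 30y
  (-8)(-6y^2 - 5y - 6) = 48y^2 + 40y + 48
Sum: -6y^5 - 11y^4 + 19y^3 + 67y^2 + 70y + 48


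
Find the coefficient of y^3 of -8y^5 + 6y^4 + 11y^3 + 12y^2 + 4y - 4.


Read off the coefficient of y^3: 11


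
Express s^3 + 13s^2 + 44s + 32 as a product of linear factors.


Try integer roots (divisors of 32). s=-4: p(-4)=0.
Divide out (s + 4): quotient is s^2 + 9s + 8.
Factor the quadratic: (s + 8)(s + 1)
Result: (s + 4)(s + 8)(s + 1)


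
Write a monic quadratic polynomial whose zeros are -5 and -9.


p(y) = (y + 5)(y + 9)
Expand: y^2 + 14y + 45


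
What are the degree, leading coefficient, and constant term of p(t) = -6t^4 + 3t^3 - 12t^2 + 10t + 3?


Highest power of t is 4, with coefficient -6. Constant term is 3.
Degree = 4, leading coefficient = -6, constant term = 3


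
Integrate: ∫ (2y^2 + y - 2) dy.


Reverse power rule on each term:
  ∫ 2y^2 dy = (2/3)y^3
  ∫ y dy = (1/2)y^2
  ∫ -2 dy = -2y
F(y) = (2/3)y^3 + (1/2)y^2 - 2y + C


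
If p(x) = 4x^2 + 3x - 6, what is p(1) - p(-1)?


p(1) = 1
p(-1) = -5
p(1) - p(-1) = 1 + 5 = 6


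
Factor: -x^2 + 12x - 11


Roots satisfy r1 + r2 = -b/a = 12 and r1*r2 = c/a = 11.
So r1 = 1, r2 = 11.
-x^2 + 12x - 11 = -(x - r1)(x - r2) = -(x - 1)(x - 11)


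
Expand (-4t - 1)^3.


Expand (-4t - 1)^3 by repeated multiplication:
  (-4t - 1)^2 = 16t^2 + 8t + 1
= -64t^3 - 48t^2 - 12t - 1


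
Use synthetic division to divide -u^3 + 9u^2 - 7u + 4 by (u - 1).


Synthetic division with c = 1. Coefficients: -1, 9, -7, 4
Bring down -1.
  -1 * 1 = -1; -1 + 9 = 8
  8 * 1 = 8; 8 - 7 = 1
  1 * 1 = 1; 1 + 4 = 5
Quotient: -u^2 + 8u + 1, Remainder: 5


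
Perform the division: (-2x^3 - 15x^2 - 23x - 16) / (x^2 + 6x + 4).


(-2x^3 - 15x^2 - 23x - 16) / (x^2 + 6x + 4)
Step 1: -2x * (x^2 + 6x + 4) = -2x^3 - 12x^2 - 8x; subtract.
Step 2: -3 * (x^2 + 6x + 4) = -3x^2 - 18x - 12; subtract.
Quotient: -2x - 3, Remainder: 3x - 4


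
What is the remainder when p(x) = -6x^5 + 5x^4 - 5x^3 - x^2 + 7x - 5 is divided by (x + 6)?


By the Remainder Theorem, the remainder equals p(-6):
  -6*(-6)^5 = 46656
  5*(-6)^4 = 6480
  -5*(-6)^3 = 1080
  -1*(-6)^2 = -36
  7*(-6)^1 = -42
  constant: -5
Sum: 46656 + 6480 + 1080 - 36 - 42 - 5 = 54133


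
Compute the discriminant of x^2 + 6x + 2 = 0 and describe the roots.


D = b^2 - 4ac = (6)^2 - 4(1)(2) = 36 - 8 = 28
Since D > 0: two distinct irrational roots


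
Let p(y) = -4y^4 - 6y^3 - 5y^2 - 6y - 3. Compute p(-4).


Using direct substitution:
  -4 * (-4)^4 = -1024
  -6 * (-4)^3 = 384
  -5 * (-4)^2 = -80
  -6 * (-4)^1 = 24
  constant: -3
Sum = -1024 + 384 - 80 + 24 - 3 = -699


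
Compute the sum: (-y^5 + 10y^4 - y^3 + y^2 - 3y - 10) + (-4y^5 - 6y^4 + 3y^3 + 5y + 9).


Align terms by degree and add:
  -y^5 + 10y^4 - y^3 + y^2 - 3y - 10
  -4y^5 - 6y^4 + 3y^3 + 5y + 9
= -5y^5 + 4y^4 + 2y^3 + y^2 + 2y - 1


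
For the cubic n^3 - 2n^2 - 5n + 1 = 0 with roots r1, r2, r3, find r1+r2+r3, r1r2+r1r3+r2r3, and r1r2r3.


Monic cubic n^3+bn^2+cn+d=0: sum=-b, pairwise sum=c, product=-d.
b=-2, c=-5, d=1
r1+r2+r3 = 2
r1r2+r1r3+r2r3 = -5
r1r2r3 = -1


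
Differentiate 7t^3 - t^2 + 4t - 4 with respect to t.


Apply the power rule term by term:
  d/dt(7t^3) = 21t^2
  d/dt(-t^2) = -2t
  d/dt(4t) = 4
  d/dt(-4) = 0
p'(t) = 21t^2 - 2t + 4


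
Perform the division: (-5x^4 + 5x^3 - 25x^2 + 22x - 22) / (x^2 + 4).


(-5x^4 + 5x^3 - 25x^2 + 22x - 22) / (x^2 + 4)
Step 1: -5x^2 * (x^2 + 4) = -5x^4 - 20x^2; subtract.
Step 2: 5x * (x^2 + 4) = 5x^3 + 20x; subtract.
Step 3: -5 * (x^2 + 4) = -5x^2 - 20; subtract.
Quotient: -5x^2 + 5x - 5, Remainder: 2x - 2


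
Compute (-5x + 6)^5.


Expand (-5x + 6)^5 by repeated multiplication:
  (-5x + 6)^2 = 25x^2 - 60x + 36
  (-5x + 6)^3 = -125x^3 + 450x^2 - 540x + 216
  (-5x + 6)^4 = 625x^4 - 3000x^3 + 5400x^2 - 4320x + 1296
= -3125x^5 + 18750x^4 - 45000x^3 + 54000x^2 - 32400x + 7776


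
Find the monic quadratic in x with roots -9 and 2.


p(x) = (x + 9)(x - 2)
Expand: x^2 + 7x - 18


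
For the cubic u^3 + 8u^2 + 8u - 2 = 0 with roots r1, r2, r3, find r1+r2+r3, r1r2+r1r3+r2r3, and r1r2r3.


Monic cubic u^3+bu^2+cu+d=0: sum=-b, pairwise sum=c, product=-d.
b=8, c=8, d=-2
r1+r2+r3 = -8
r1r2+r1r3+r2r3 = 8
r1r2r3 = 2


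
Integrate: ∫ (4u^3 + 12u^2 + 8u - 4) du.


Reverse power rule on each term:
  ∫ 4u^3 du = u^4
  ∫ 12u^2 du = 4u^3
  ∫ 8u du = 4u^2
  ∫ -4 du = -4u
F(u) = u^4 + 4u^3 + 4u^2 - 4u + C


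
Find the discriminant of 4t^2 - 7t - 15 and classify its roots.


D = b^2 - 4ac = (-7)^2 - 4(4)(-15) = 49 + 240 = 289
Since D > 0: two distinct rational roots


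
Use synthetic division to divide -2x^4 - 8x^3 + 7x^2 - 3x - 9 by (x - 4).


Synthetic division with c = 4. Coefficients: -2, -8, 7, -3, -9
Bring down -2.
  -2 * 4 = -8; -8 - 8 = -16
  -16 * 4 = -64; -64 + 7 = -57
  -57 * 4 = -228; -228 - 3 = -231
  -231 * 4 = -924; -924 - 9 = -933
Quotient: -2x^3 - 16x^2 - 57x - 231, Remainder: -933


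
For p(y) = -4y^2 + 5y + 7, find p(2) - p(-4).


p(2) = 1
p(-4) = -77
p(2) - p(-4) = 1 + 77 = 78


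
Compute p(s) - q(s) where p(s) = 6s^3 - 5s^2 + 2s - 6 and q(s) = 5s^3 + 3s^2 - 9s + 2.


Distribute the minus sign:
  (6s^3 - 5s^2 + 2s - 6)
- (5s^3 + 3s^2 - 9s + 2)
Negate second polynomial: -5s^3 - 3s^2 + 9s - 2
Add: s^3 - 8s^2 + 11s - 8


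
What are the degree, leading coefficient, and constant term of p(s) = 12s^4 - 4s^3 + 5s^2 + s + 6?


Highest power of s is 4, with coefficient 12. Constant term is 6.
Degree = 4, leading coefficient = 12, constant term = 6


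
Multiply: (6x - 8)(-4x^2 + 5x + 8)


Distribute each term of the first polynomial:
  (6x)(-4x^2 + 5x + 8) = -24x^3 + 30x^2 + 48x
  (-8)(-4x^2 + 5x + 8) = 32x^2 - 40x - 64
Sum: -24x^3 + 62x^2 + 8x - 64


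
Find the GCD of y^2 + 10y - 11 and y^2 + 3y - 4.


Factor each:
  y^2 + 10y - 11 = (y - 1)(y + 11)
  y^2 + 3y - 4 = (y - 1)(y + 4)
Common monic factor: y - 1


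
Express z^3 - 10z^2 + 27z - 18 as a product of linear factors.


Try integer roots (divisors of -18). z=6: p(6)=0.
Divide out (z - 6): quotient is z^2 - 4z + 3.
Factor the quadratic: (z - 1)(z - 3)
Result: (z - 6)(z - 1)(z - 3)


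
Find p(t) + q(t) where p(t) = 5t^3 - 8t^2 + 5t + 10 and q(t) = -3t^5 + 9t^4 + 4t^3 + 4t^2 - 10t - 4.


Align terms by degree and add:
  5t^3 - 8t^2 + 5t + 10
  -3t^5 + 9t^4 + 4t^3 + 4t^2 - 10t - 4
= -3t^5 + 9t^4 + 9t^3 - 4t^2 - 5t + 6


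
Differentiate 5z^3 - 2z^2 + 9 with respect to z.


Apply the power rule term by term:
  d/dz(5z^3) = 15z^2
  d/dz(-2z^2) = -4z
  d/dz(9) = 0
p'(z) = 15z^2 - 4z


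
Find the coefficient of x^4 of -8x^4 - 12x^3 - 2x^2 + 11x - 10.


Read off the coefficient of x^4: -8


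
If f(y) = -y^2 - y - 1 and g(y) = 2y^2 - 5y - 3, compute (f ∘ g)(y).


Substitute g(y) into f:
f(g(y)) = -1*(2y^2 - 5y - 3)^2 + (-1)*(2y^2 - 5y - 3) + (-1)
(2y^2 - 5y - 3)^2 = 4y^4 - 20y^3 + 13y^2 + 30y + 9
Expand and combine: -4y^4 + 20y^3 - 15y^2 - 25y - 7


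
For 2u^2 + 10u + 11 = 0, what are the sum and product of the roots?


For au^2+bu+c=0: sum = -b/a, product = c/a.
a=2, b=10, c=11
Sum = -(10)/2 = -5
Product = (11)/2 = 11/2


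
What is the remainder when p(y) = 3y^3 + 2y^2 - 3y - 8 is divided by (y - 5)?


By the Remainder Theorem, the remainder equals p(5):
  3*(5)^3 = 375
  2*(5)^2 = 50
  -3*(5)^1 = -15
  constant: -8
Sum: 375 + 50 - 15 - 8 = 402


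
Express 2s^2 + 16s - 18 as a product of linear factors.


Roots satisfy r1 + r2 = -b/a = -8 and r1*r2 = c/a = -9.
So r1 = 1, r2 = -9.
2s^2 + 16s - 18 = 2(s - r1)(s - r2) = 2(s - 1)(s + 9)


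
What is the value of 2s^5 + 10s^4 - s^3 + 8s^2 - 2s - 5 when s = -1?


Using direct substitution:
  2 * (-1)^5 = -2
  10 * (-1)^4 = 10
  -1 * (-1)^3 = 1
  8 * (-1)^2 = 8
  -2 * (-1)^1 = 2
  constant: -5
Sum = -2 + 10 + 1 + 8 + 2 - 5 = 14


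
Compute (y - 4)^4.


Expand (y - 4)^4 by repeated multiplication:
  (y - 4)^2 = y^2 - 8y + 16
  (y - 4)^3 = y^3 - 12y^2 + 48y - 64
= y^4 - 16y^3 + 96y^2 - 256y + 256


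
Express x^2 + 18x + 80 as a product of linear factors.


Roots satisfy r1 + r2 = -b/a = -18 and r1*r2 = c/a = 80.
So r1 = -10, r2 = -8.
x^2 + 18x + 80 = (x - r1)(x - r2) = (x + 10)(x + 8)


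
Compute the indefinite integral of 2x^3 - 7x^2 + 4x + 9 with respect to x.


Reverse power rule on each term:
  ∫ 2x^3 dx = (1/2)x^4
  ∫ -7x^2 dx = -(7/3)x^3
  ∫ 4x dx = 2x^2
  ∫ 9 dx = 9x
F(x) = (1/2)x^4 - (7/3)x^3 + 2x^2 + 9x + C


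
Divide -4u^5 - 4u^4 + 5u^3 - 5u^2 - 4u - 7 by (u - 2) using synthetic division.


Synthetic division with c = 2. Coefficients: -4, -4, 5, -5, -4, -7
Bring down -4.
  -4 * 2 = -8; -8 - 4 = -12
  -12 * 2 = -24; -24 + 5 = -19
  -19 * 2 = -38; -38 - 5 = -43
  -43 * 2 = -86; -86 - 4 = -90
  -90 * 2 = -180; -180 - 7 = -187
Quotient: -4u^4 - 12u^3 - 19u^2 - 43u - 90, Remainder: -187


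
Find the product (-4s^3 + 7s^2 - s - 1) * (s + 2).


Distribute each term of the first polynomial:
  (-4s^3)(s + 2) = -4s^4 - 8s^3
  (7s^2)(s + 2) = 7s^3 + 14s^2
  (-s)(s + 2) = -s^2 - 2s
  (-1)(s + 2) = -s - 2
Sum: -4s^4 - s^3 + 13s^2 - 3s - 2


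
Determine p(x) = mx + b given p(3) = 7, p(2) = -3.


p(x) = mx + b. Using p(3)=7, p(2)=-3:
m = (7 + 3)/(3 - 2) = 10/1 = 10
b = 7 - m*(3) = 7 - 30 = -23
p(x) = 10x - 23


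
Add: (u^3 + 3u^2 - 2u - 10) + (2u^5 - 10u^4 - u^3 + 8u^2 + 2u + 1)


Align terms by degree and add:
  u^3 + 3u^2 - 2u - 10
+ 2u^5 - 10u^4 - u^3 + 8u^2 + 2u + 1
= 2u^5 - 10u^4 + 11u^2 - 9


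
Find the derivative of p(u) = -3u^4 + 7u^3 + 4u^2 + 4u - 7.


Apply the power rule term by term:
  d/du(-3u^4) = -12u^3
  d/du(7u^3) = 21u^2
  d/du(4u^2) = 8u
  d/du(4u) = 4
  d/du(-7) = 0
p'(u) = -12u^3 + 21u^2 + 8u + 4


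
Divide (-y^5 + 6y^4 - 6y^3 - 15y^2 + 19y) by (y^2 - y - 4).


(-y^5 + 6y^4 - 6y^3 - 15y^2 + 19y) / (y^2 - y - 4)
Step 1: -y^3 * (y^2 - y - 4) = -y^5 + y^4 + 4y^3; subtract.
Step 2: 5y^2 * (y^2 - y - 4) = 5y^4 - 5y^3 - 20y^2; subtract.
Step 3: -5y * (y^2 - y - 4) = -5y^3 + 5y^2 + 20y; subtract.
Step 4: 0 * (y^2 - y - 4) = 0; subtract.
Quotient: -y^3 + 5y^2 - 5y, Remainder: -y


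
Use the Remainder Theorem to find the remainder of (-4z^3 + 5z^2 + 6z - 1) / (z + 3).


By the Remainder Theorem, the remainder equals p(-3):
  -4*(-3)^3 = 108
  5*(-3)^2 = 45
  6*(-3)^1 = -18
  constant: -1
Sum: 108 + 45 - 18 - 1 = 134


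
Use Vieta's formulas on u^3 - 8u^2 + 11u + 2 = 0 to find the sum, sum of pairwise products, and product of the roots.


Monic cubic u^3+bu^2+cu+d=0: sum=-b, pairwise sum=c, product=-d.
b=-8, c=11, d=2
r1+r2+r3 = 8
r1r2+r1r3+r2r3 = 11
r1r2r3 = -2


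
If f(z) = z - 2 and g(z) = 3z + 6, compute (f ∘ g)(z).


Substitute g(z) into f:
f(g(z)) = 1*(3z + 6) + (-2)
Expand and combine: 3z + 4


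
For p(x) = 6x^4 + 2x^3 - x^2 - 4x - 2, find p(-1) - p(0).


p(-1) = 5
p(0) = -2
p(-1) - p(0) = 5 + 2 = 7


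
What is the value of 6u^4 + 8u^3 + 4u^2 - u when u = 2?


Using direct substitution:
  6 * (2)^4 = 96
  8 * (2)^3 = 64
  4 * (2)^2 = 16
  -1 * (2)^1 = -2
  constant: 0
Sum = 96 + 64 + 16 - 2 + 0 = 174


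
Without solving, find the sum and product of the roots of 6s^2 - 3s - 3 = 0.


For as^2+bs+c=0: sum = -b/a, product = c/a.
a=6, b=-3, c=-3
Sum = -(-3)/6 = 1/2
Product = (-3)/6 = -1/2


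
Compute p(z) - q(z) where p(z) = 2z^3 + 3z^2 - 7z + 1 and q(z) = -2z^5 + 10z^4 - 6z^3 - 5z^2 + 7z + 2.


Distribute the minus sign:
  (2z^3 + 3z^2 - 7z + 1)
- (-2z^5 + 10z^4 - 6z^3 - 5z^2 + 7z + 2)
Negate second polynomial: 2z^5 - 10z^4 + 6z^3 + 5z^2 - 7z - 2
Add: 2z^5 - 10z^4 + 8z^3 + 8z^2 - 14z - 1


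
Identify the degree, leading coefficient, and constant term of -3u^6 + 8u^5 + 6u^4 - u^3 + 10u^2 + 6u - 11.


Highest power of u is 6, with coefficient -3. Constant term is -11.
Degree = 6, leading coefficient = -3, constant term = -11


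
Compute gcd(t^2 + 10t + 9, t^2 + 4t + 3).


Factor each:
  t^2 + 10t + 9 = (t + 1)(t + 9)
  t^2 + 4t + 3 = (t + 1)(t + 3)
Common monic factor: t + 1


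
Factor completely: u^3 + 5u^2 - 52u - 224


Try integer roots (divisors of -224). u=-4: p(-4)=0.
Divide out (u + 4): quotient is u^2 + u - 56.
Factor the quadratic: (u - 7)(u + 8)
Result: (u + 4)(u - 7)(u + 8)


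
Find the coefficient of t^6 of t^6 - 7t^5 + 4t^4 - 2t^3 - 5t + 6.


Read off the coefficient of t^6: 1


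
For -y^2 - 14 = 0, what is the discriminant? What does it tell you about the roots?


D = b^2 - 4ac = (0)^2 - 4(-1)(-14) = 0 - 56 = -56
Since D < 0: two complex conjugate roots (no real roots)


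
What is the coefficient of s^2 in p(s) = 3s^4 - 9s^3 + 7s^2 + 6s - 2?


Read off the coefficient of s^2: 7


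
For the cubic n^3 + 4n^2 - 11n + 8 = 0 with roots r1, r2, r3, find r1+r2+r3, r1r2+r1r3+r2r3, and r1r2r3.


Monic cubic n^3+bn^2+cn+d=0: sum=-b, pairwise sum=c, product=-d.
b=4, c=-11, d=8
r1+r2+r3 = -4
r1r2+r1r3+r2r3 = -11
r1r2r3 = -8


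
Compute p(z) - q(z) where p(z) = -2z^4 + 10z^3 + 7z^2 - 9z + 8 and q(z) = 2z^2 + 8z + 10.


Distribute the minus sign:
  (-2z^4 + 10z^3 + 7z^2 - 9z + 8)
- (2z^2 + 8z + 10)
Negate second polynomial: -2z^2 - 8z - 10
Add: -2z^4 + 10z^3 + 5z^2 - 17z - 2


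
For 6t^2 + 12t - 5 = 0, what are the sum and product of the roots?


For at^2+bt+c=0: sum = -b/a, product = c/a.
a=6, b=12, c=-5
Sum = -(12)/6 = -2
Product = (-5)/6 = -5/6


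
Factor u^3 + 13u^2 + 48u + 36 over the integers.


Try integer roots (divisors of 36). u=-6: p(-6)=0.
Divide out (u + 6): quotient is u^2 + 7u + 6.
Factor the quadratic: (u + 6)(u + 1)
Result: (u + 6)(u + 6)(u + 1)


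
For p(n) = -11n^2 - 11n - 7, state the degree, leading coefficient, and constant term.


Highest power of n is 2, with coefficient -11. Constant term is -7.
Degree = 2, leading coefficient = -11, constant term = -7


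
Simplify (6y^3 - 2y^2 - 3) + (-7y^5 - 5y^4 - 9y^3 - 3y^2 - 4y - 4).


Align terms by degree and add:
  6y^3 - 2y^2 - 3
  -7y^5 - 5y^4 - 9y^3 - 3y^2 - 4y - 4
= -7y^5 - 5y^4 - 3y^3 - 5y^2 - 4y - 7


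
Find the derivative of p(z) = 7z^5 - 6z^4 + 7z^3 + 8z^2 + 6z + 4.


Apply the power rule term by term:
  d/dz(7z^5) = 35z^4
  d/dz(-6z^4) = -24z^3
  d/dz(7z^3) = 21z^2
  d/dz(8z^2) = 16z
  d/dz(6z) = 6
  d/dz(4) = 0
p'(z) = 35z^4 - 24z^3 + 21z^2 + 16z + 6


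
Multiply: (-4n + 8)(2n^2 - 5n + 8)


Distribute each term of the first polynomial:
  (-4n)(2n^2 - 5n + 8) = -8n^3 + 20n^2 - 32n
  (8)(2n^2 - 5n + 8) = 16n^2 - 40n + 64
Sum: -8n^3 + 36n^2 - 72n + 64


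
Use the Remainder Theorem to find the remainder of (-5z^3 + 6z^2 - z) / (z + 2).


By the Remainder Theorem, the remainder equals p(-2):
  -5*(-2)^3 = 40
  6*(-2)^2 = 24
  -1*(-2)^1 = 2
  constant: 0
Sum: 40 + 24 + 2 + 0 = 66


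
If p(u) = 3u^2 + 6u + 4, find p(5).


Using direct substitution:
  3 * (5)^2 = 75
  6 * (5)^1 = 30
  constant: 4
Sum = 75 + 30 + 4 = 109


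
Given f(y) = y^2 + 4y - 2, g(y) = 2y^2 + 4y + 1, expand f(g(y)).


Substitute g(y) into f:
f(g(y)) = 1*(2y^2 + 4y + 1)^2 + 4*(2y^2 + 4y + 1) + (-2)
(2y^2 + 4y + 1)^2 = 4y^4 + 16y^3 + 20y^2 + 8y + 1
Expand and combine: 4y^4 + 16y^3 + 28y^2 + 24y + 3


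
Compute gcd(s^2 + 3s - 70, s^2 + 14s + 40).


Factor each:
  s^2 + 3s - 70 = (s + 10)(s - 7)
  s^2 + 14s + 40 = (s + 10)(s + 4)
Common monic factor: s + 10


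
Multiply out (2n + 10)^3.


Expand (2n + 10)^3 by repeated multiplication:
  (2n + 10)^2 = 4n^2 + 40n + 100
= 8n^3 + 120n^2 + 600n + 1000


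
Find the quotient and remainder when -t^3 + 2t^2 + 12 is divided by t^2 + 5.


(-t^3 + 2t^2 + 12) / (t^2 + 5)
Step 1: -t * (t^2 + 5) = -t^3 - 5t; subtract.
Step 2: 2 * (t^2 + 5) = 2t^2 + 10; subtract.
Quotient: -t + 2, Remainder: 5t + 2


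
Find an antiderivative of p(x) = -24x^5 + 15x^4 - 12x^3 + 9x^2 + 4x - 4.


Reverse power rule on each term:
  ∫ -24x^5 dx = -4x^6
  ∫ 15x^4 dx = 3x^5
  ∫ -12x^3 dx = -3x^4
  ∫ 9x^2 dx = 3x^3
  ∫ 4x dx = 2x^2
  ∫ -4 dx = -4x
F(x) = -4x^6 + 3x^5 - 3x^4 + 3x^3 + 2x^2 - 4x + C


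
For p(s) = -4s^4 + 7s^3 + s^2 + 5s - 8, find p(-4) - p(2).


p(-4) = -1484
p(2) = -2
p(-4) - p(2) = -1484 + 2 = -1482


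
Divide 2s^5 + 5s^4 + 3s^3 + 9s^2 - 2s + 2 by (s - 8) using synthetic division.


Synthetic division with c = 8. Coefficients: 2, 5, 3, 9, -2, 2
Bring down 2.
  2 * 8 = 16; 16 + 5 = 21
  21 * 8 = 168; 168 + 3 = 171
  171 * 8 = 1368; 1368 + 9 = 1377
  1377 * 8 = 11016; 11016 - 2 = 11014
  11014 * 8 = 88112; 88112 + 2 = 88114
Quotient: 2s^4 + 21s^3 + 171s^2 + 1377s + 11014, Remainder: 88114


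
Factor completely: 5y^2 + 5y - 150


Roots satisfy r1 + r2 = -b/a = -1 and r1*r2 = c/a = -30.
So r1 = 5, r2 = -6.
5y^2 + 5y - 150 = 5(y - r1)(y - r2) = 5(y - 5)(y + 6)


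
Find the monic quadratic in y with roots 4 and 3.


p(y) = (y - 4)(y - 3)
Expand: y^2 - 7y + 12


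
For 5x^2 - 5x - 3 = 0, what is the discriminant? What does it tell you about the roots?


D = b^2 - 4ac = (-5)^2 - 4(5)(-3) = 25 + 60 = 85
Since D > 0: two distinct irrational roots


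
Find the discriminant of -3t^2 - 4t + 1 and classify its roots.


D = b^2 - 4ac = (-4)^2 - 4(-3)(1) = 16 + 12 = 28
Since D > 0: two distinct irrational roots


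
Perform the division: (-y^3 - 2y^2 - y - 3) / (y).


(-y^3 - 2y^2 - y - 3) / (y)
Step 1: -y^2 * (y) = -y^3; subtract.
Step 2: -2y * (y) = -2y^2; subtract.
Step 3: -1 * (y) = -y; subtract.
Quotient: -y^2 - 2y - 1, Remainder: -3


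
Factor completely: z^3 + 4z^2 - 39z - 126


Try integer roots (divisors of -126). z=6: p(6)=0.
Divide out (z - 6): quotient is z^2 + 10z + 21.
Factor the quadratic: (z + 3)(z + 7)
Result: (z - 6)(z + 3)(z + 7)


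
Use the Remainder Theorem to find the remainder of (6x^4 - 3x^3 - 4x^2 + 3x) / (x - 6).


By the Remainder Theorem, the remainder equals p(6):
  6*(6)^4 = 7776
  -3*(6)^3 = -648
  -4*(6)^2 = -144
  3*(6)^1 = 18
  constant: 0
Sum: 7776 - 648 - 144 + 18 + 0 = 7002


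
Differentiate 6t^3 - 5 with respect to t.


Apply the power rule term by term:
  d/dt(6t^3) = 18t^2
  d/dt(-5) = 0
p'(t) = 18t^2


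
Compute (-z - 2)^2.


Expand (-z - 2)^2 by repeated multiplication:
= z^2 + 4z + 4


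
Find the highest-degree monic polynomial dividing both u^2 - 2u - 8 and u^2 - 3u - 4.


Factor each:
  u^2 - 2u - 8 = (u - 4)(u + 2)
  u^2 - 3u - 4 = (u - 4)(u + 1)
Common monic factor: u - 4


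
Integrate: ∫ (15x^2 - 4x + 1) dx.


Reverse power rule on each term:
  ∫ 15x^2 dx = 5x^3
  ∫ -4x dx = -2x^2
  ∫ 1 dx = x
F(x) = 5x^3 - 2x^2 + x + C


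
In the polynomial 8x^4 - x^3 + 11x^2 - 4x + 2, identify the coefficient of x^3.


Read off the coefficient of x^3: -1


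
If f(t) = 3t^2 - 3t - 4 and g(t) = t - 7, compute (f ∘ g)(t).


Substitute g(t) into f:
f(g(t)) = 3*(t - 7)^2 + (-3)*(t - 7) + (-4)
(t - 7)^2 = t^2 - 14t + 49
Expand and combine: 3t^2 - 45t + 164


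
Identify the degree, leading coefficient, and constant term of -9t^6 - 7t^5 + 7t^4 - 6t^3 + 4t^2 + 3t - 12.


Highest power of t is 6, with coefficient -9. Constant term is -12.
Degree = 6, leading coefficient = -9, constant term = -12


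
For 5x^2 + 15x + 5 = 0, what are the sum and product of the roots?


For ax^2+bx+c=0: sum = -b/a, product = c/a.
a=5, b=15, c=5
Sum = -(15)/5 = -3
Product = (5)/5 = 1


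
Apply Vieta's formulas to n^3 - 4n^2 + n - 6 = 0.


Monic cubic n^3+bn^2+cn+d=0: sum=-b, pairwise sum=c, product=-d.
b=-4, c=1, d=-6
r1+r2+r3 = 4
r1r2+r1r3+r2r3 = 1
r1r2r3 = 6


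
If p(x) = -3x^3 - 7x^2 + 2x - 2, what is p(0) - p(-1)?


p(0) = -2
p(-1) = -8
p(0) - p(-1) = -2 + 8 = 6


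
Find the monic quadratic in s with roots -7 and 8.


p(s) = (s + 7)(s - 8)
Expand: s^2 - s - 56


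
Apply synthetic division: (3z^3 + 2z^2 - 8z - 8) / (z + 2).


Synthetic division with c = -2. Coefficients: 3, 2, -8, -8
Bring down 3.
  3 * -2 = -6; -6 + 2 = -4
  -4 * -2 = 8; 8 - 8 = 0
  0 * -2 = 0; 0 - 8 = -8
Quotient: 3z^2 - 4z, Remainder: -8


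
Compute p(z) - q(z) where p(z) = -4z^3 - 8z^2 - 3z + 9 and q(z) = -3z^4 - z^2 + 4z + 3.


Distribute the minus sign:
  (-4z^3 - 8z^2 - 3z + 9)
- (-3z^4 - z^2 + 4z + 3)
Negate second polynomial: 3z^4 + z^2 - 4z - 3
Add: 3z^4 - 4z^3 - 7z^2 - 7z + 6


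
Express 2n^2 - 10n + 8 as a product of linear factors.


Roots satisfy r1 + r2 = -b/a = 5 and r1*r2 = c/a = 4.
So r1 = 1, r2 = 4.
2n^2 - 10n + 8 = 2(n - r1)(n - r2) = 2(n - 1)(n - 4)


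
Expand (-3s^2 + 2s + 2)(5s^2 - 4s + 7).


Distribute each term of the first polynomial:
  (-3s^2)(5s^2 - 4s + 7) = -15s^4 + 12s^3 - 21s^2
  (2s)(5s^2 - 4s + 7) = 10s^3 - 8s^2 + 14s
  (2)(5s^2 - 4s + 7) = 10s^2 - 8s + 14
Sum: -15s^4 + 22s^3 - 19s^2 + 6s + 14


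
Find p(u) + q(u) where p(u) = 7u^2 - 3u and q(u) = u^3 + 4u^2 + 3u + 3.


Align terms by degree and add:
  7u^2 - 3u
+ u^3 + 4u^2 + 3u + 3
= u^3 + 11u^2 + 3


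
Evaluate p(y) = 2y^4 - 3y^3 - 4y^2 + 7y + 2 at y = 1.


Using direct substitution:
  2 * (1)^4 = 2
  -3 * (1)^3 = -3
  -4 * (1)^2 = -4
  7 * (1)^1 = 7
  constant: 2
Sum = 2 - 3 - 4 + 7 + 2 = 4


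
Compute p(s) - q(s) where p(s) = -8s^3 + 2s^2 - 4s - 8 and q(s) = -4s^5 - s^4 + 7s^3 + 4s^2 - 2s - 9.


Distribute the minus sign:
  (-8s^3 + 2s^2 - 4s - 8)
- (-4s^5 - s^4 + 7s^3 + 4s^2 - 2s - 9)
Negate second polynomial: 4s^5 + s^4 - 7s^3 - 4s^2 + 2s + 9
Add: 4s^5 + s^4 - 15s^3 - 2s^2 - 2s + 1


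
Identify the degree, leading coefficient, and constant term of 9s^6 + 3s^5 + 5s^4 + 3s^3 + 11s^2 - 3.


Highest power of s is 6, with coefficient 9. Constant term is -3.
Degree = 6, leading coefficient = 9, constant term = -3


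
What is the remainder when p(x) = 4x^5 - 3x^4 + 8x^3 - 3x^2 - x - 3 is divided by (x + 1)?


By the Remainder Theorem, the remainder equals p(-1):
  4*(-1)^5 = -4
  -3*(-1)^4 = -3
  8*(-1)^3 = -8
  -3*(-1)^2 = -3
  -1*(-1)^1 = 1
  constant: -3
Sum: -4 - 3 - 8 - 3 + 1 - 3 = -20


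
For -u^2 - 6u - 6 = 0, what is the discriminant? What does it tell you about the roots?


D = b^2 - 4ac = (-6)^2 - 4(-1)(-6) = 36 - 24 = 12
Since D > 0: two distinct irrational roots


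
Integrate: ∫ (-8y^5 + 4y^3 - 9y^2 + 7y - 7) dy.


Reverse power rule on each term:
  ∫ -8y^5 dy = -(4/3)y^6
  ∫ 4y^3 dy = y^4
  ∫ -9y^2 dy = -3y^3
  ∫ 7y dy = (7/2)y^2
  ∫ -7 dy = -7y
F(y) = -(4/3)y^6 + y^4 - 3y^3 + (7/2)y^2 - 7y + C


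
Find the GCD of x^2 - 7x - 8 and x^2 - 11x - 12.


Factor each:
  x^2 - 7x - 8 = (x + 1)(x - 8)
  x^2 - 11x - 12 = (x + 1)(x - 12)
Common monic factor: x + 1


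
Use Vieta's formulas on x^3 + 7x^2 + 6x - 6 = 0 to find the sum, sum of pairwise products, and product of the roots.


Monic cubic x^3+bx^2+cx+d=0: sum=-b, pairwise sum=c, product=-d.
b=7, c=6, d=-6
r1+r2+r3 = -7
r1r2+r1r3+r2r3 = 6
r1r2r3 = 6


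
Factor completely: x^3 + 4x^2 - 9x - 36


Try integer roots (divisors of -36). x=3: p(3)=0.
Divide out (x - 3): quotient is x^2 + 7x + 12.
Factor the quadratic: (x + 3)(x + 4)
Result: (x - 3)(x + 3)(x + 4)


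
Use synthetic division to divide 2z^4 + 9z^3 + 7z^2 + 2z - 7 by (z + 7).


Synthetic division with c = -7. Coefficients: 2, 9, 7, 2, -7
Bring down 2.
  2 * -7 = -14; -14 + 9 = -5
  -5 * -7 = 35; 35 + 7 = 42
  42 * -7 = -294; -294 + 2 = -292
  -292 * -7 = 2044; 2044 - 7 = 2037
Quotient: 2z^3 - 5z^2 + 42z - 292, Remainder: 2037


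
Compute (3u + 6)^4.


Expand (3u + 6)^4 by repeated multiplication:
  (3u + 6)^2 = 9u^2 + 36u + 36
  (3u + 6)^3 = 27u^3 + 162u^2 + 324u + 216
= 81u^4 + 648u^3 + 1944u^2 + 2592u + 1296


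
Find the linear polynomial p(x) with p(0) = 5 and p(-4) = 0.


p(x) = mx + b. Using p(0)=5, p(-4)=0:
m = (5)/(0 + 4) = 5/4 = 5/4
b = 5 - m*(0) = 5 = 5
p(x) = (5/4)x + 5


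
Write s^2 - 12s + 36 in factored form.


Roots satisfy r1 + r2 = -b/a = 12 and r1*r2 = c/a = 36.
So r1 = 6, r2 = 6.
s^2 - 12s + 36 = (s - r1)(s - r2) = (s - 6)(s - 6)


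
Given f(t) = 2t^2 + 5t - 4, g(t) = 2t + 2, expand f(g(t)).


Substitute g(t) into f:
f(g(t)) = 2*(2t + 2)^2 + 5*(2t + 2) + (-4)
(2t + 2)^2 = 4t^2 + 8t + 4
Expand and combine: 8t^2 + 26t + 14


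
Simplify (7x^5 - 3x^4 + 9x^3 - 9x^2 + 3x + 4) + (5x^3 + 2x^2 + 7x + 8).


Align terms by degree and add:
  7x^5 - 3x^4 + 9x^3 - 9x^2 + 3x + 4
+ 5x^3 + 2x^2 + 7x + 8
= 7x^5 - 3x^4 + 14x^3 - 7x^2 + 10x + 12


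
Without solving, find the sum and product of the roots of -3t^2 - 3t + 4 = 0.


For at^2+bt+c=0: sum = -b/a, product = c/a.
a=-3, b=-3, c=4
Sum = -(-3)/-3 = -1
Product = (4)/-3 = -4/3


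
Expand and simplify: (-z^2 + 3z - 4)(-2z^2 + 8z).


Distribute each term of the first polynomial:
  (-z^2)(-2z^2 + 8z) = 2z^4 - 8z^3
  (3z)(-2z^2 + 8z) = -6z^3 + 24z^2
  (-4)(-2z^2 + 8z) = 8z^2 - 32z
Sum: 2z^4 - 14z^3 + 32z^2 - 32z


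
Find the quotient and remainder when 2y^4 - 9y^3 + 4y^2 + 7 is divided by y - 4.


(2y^4 - 9y^3 + 4y^2 + 7) / (y - 4)
Step 1: 2y^3 * (y - 4) = 2y^4 - 8y^3; subtract.
Step 2: -y^2 * (y - 4) = -y^3 + 4y^2; subtract.
Step 3: 0 * (y - 4) = 0; subtract.
Step 4: 0 * (y - 4) = 0; subtract.
Quotient: 2y^3 - y^2, Remainder: 7


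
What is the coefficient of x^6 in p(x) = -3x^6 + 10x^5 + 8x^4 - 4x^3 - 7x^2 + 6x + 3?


Read off the coefficient of x^6: -3


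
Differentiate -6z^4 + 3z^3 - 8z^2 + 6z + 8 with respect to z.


Apply the power rule term by term:
  d/dz(-6z^4) = -24z^3
  d/dz(3z^3) = 9z^2
  d/dz(-8z^2) = -16z
  d/dz(6z) = 6
  d/dz(8) = 0
p'(z) = -24z^3 + 9z^2 - 16z + 6


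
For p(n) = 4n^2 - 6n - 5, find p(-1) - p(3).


p(-1) = 5
p(3) = 13
p(-1) - p(3) = 5 - 13 = -8


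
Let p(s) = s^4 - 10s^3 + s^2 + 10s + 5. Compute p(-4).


Using direct substitution:
  1 * (-4)^4 = 256
  -10 * (-4)^3 = 640
  1 * (-4)^2 = 16
  10 * (-4)^1 = -40
  constant: 5
Sum = 256 + 640 + 16 - 40 + 5 = 877


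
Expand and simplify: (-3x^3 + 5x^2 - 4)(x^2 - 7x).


Distribute each term of the first polynomial:
  (-3x^3)(x^2 - 7x) = -3x^5 + 21x^4
  (5x^2)(x^2 - 7x) = 5x^4 - 35x^3
  (-4)(x^2 - 7x) = -4x^2 + 28x
Sum: -3x^5 + 26x^4 - 35x^3 - 4x^2 + 28x


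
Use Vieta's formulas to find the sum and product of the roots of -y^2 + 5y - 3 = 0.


For ay^2+by+c=0: sum = -b/a, product = c/a.
a=-1, b=5, c=-3
Sum = -(5)/-1 = 5
Product = (-3)/-1 = 3


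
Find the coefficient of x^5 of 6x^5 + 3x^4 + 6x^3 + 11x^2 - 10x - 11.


Read off the coefficient of x^5: 6


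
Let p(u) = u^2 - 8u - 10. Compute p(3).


Using direct substitution:
  1 * (3)^2 = 9
  -8 * (3)^1 = -24
  constant: -10
Sum = 9 - 24 - 10 = -25


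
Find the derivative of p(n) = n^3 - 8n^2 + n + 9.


Apply the power rule term by term:
  d/dn(n^3) = 3n^2
  d/dn(-8n^2) = -16n
  d/dn(n) = 1
  d/dn(9) = 0
p'(n) = 3n^2 - 16n + 1


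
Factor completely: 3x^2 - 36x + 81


Roots satisfy r1 + r2 = -b/a = 12 and r1*r2 = c/a = 27.
So r1 = 9, r2 = 3.
3x^2 - 36x + 81 = 3(x - r1)(x - r2) = 3(x - 9)(x - 3)


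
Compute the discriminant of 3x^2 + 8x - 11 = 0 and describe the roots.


D = b^2 - 4ac = (8)^2 - 4(3)(-11) = 64 + 132 = 196
Since D > 0: two distinct rational roots


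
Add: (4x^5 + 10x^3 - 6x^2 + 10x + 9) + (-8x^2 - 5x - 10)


Align terms by degree and add:
  4x^5 + 10x^3 - 6x^2 + 10x + 9
  -8x^2 - 5x - 10
= 4x^5 + 10x^3 - 14x^2 + 5x - 1


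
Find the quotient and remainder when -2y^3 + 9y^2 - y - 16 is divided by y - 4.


(-2y^3 + 9y^2 - y - 16) / (y - 4)
Step 1: -2y^2 * (y - 4) = -2y^3 + 8y^2; subtract.
Step 2: y * (y - 4) = y^2 - 4y; subtract.
Step 3: 3 * (y - 4) = 3y - 12; subtract.
Quotient: -2y^2 + y + 3, Remainder: -4


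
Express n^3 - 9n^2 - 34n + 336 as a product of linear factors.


Try integer roots (divisors of 336). n=-6: p(-6)=0.
Divide out (n + 6): quotient is n^2 - 15n + 56.
Factor the quadratic: (n - 7)(n - 8)
Result: (n + 6)(n - 7)(n - 8)


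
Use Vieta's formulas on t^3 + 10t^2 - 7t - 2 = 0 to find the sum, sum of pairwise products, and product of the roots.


Monic cubic t^3+bt^2+ct+d=0: sum=-b, pairwise sum=c, product=-d.
b=10, c=-7, d=-2
r1+r2+r3 = -10
r1r2+r1r3+r2r3 = -7
r1r2r3 = 2


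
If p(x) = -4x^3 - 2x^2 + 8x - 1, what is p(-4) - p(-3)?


p(-4) = 191
p(-3) = 65
p(-4) - p(-3) = 191 - 65 = 126


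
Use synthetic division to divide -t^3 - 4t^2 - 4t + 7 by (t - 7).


Synthetic division with c = 7. Coefficients: -1, -4, -4, 7
Bring down -1.
  -1 * 7 = -7; -7 - 4 = -11
  -11 * 7 = -77; -77 - 4 = -81
  -81 * 7 = -567; -567 + 7 = -560
Quotient: -t^2 - 11t - 81, Remainder: -560


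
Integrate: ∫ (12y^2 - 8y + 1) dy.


Reverse power rule on each term:
  ∫ 12y^2 dy = 4y^3
  ∫ -8y dy = -4y^2
  ∫ 1 dy = y
F(y) = 4y^3 - 4y^2 + y + C


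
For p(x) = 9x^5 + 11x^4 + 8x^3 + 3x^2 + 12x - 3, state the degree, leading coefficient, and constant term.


Highest power of x is 5, with coefficient 9. Constant term is -3.
Degree = 5, leading coefficient = 9, constant term = -3


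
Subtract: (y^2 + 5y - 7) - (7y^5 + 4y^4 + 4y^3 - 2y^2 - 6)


Distribute the minus sign:
  (y^2 + 5y - 7)
- (7y^5 + 4y^4 + 4y^3 - 2y^2 - 6)
Negate second polynomial: -7y^5 - 4y^4 - 4y^3 + 2y^2 + 6
Add: -7y^5 - 4y^4 - 4y^3 + 3y^2 + 5y - 1


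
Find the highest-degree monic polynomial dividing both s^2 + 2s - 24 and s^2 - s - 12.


Factor each:
  s^2 + 2s - 24 = (s - 4)(s + 6)
  s^2 - s - 12 = (s - 4)(s + 3)
Common monic factor: s - 4


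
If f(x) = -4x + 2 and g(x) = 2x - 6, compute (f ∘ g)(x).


Substitute g(x) into f:
f(g(x)) = -4*(2x - 6) + 2
Expand and combine: -8x + 26


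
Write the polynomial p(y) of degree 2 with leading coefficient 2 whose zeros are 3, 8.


p(y) = 2(y - 3)(y - 8)
Expand: 2y^2 - 22y + 48


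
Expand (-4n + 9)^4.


Expand (-4n + 9)^4 by repeated multiplication:
  (-4n + 9)^2 = 16n^2 - 72n + 81
  (-4n + 9)^3 = -64n^3 + 432n^2 - 972n + 729
= 256n^4 - 2304n^3 + 7776n^2 - 11664n + 6561


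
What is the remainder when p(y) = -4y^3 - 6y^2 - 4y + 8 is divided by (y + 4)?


By the Remainder Theorem, the remainder equals p(-4):
  -4*(-4)^3 = 256
  -6*(-4)^2 = -96
  -4*(-4)^1 = 16
  constant: 8
Sum: 256 - 96 + 16 + 8 = 184


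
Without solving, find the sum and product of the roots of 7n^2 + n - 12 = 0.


For an^2+bn+c=0: sum = -b/a, product = c/a.
a=7, b=1, c=-12
Sum = -(1)/7 = -1/7
Product = (-12)/7 = -12/7


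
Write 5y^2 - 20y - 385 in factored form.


Roots satisfy r1 + r2 = -b/a = 4 and r1*r2 = c/a = -77.
So r1 = 11, r2 = -7.
5y^2 - 20y - 385 = 5(y - r1)(y - r2) = 5(y - 11)(y + 7)


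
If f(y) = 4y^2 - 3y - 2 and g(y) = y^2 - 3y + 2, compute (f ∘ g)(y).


Substitute g(y) into f:
f(g(y)) = 4*(y^2 - 3y + 2)^2 + (-3)*(y^2 - 3y + 2) + (-2)
(y^2 - 3y + 2)^2 = y^4 - 6y^3 + 13y^2 - 12y + 4
Expand and combine: 4y^4 - 24y^3 + 49y^2 - 39y + 8


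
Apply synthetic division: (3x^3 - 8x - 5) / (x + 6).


Synthetic division with c = -6. Coefficients: 3, 0, -8, -5
Bring down 3.
  3 * -6 = -18; -18 + 0 = -18
  -18 * -6 = 108; 108 - 8 = 100
  100 * -6 = -600; -600 - 5 = -605
Quotient: 3x^2 - 18x + 100, Remainder: -605


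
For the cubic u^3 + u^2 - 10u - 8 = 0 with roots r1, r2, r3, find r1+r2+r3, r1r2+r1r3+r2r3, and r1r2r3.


Monic cubic u^3+bu^2+cu+d=0: sum=-b, pairwise sum=c, product=-d.
b=1, c=-10, d=-8
r1+r2+r3 = -1
r1r2+r1r3+r2r3 = -10
r1r2r3 = 8


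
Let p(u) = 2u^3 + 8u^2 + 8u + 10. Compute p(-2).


Using direct substitution:
  2 * (-2)^3 = -16
  8 * (-2)^2 = 32
  8 * (-2)^1 = -16
  constant: 10
Sum = -16 + 32 - 16 + 10 = 10


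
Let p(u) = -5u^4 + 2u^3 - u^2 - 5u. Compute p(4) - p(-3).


p(4) = -1188
p(-3) = -453
p(4) - p(-3) = -1188 + 453 = -735


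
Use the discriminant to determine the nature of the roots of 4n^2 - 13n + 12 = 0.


D = b^2 - 4ac = (-13)^2 - 4(4)(12) = 169 - 192 = -23
Since D < 0: two complex conjugate roots (no real roots)


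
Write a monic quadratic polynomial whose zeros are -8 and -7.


p(x) = (x + 8)(x + 7)
Expand: x^2 + 15x + 56


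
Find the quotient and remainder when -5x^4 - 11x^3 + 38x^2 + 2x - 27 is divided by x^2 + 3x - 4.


(-5x^4 - 11x^3 + 38x^2 + 2x - 27) / (x^2 + 3x - 4)
Step 1: -5x^2 * (x^2 + 3x - 4) = -5x^4 - 15x^3 + 20x^2; subtract.
Step 2: 4x * (x^2 + 3x - 4) = 4x^3 + 12x^2 - 16x; subtract.
Step 3: 6 * (x^2 + 3x - 4) = 6x^2 + 18x - 24; subtract.
Quotient: -5x^2 + 4x + 6, Remainder: -3


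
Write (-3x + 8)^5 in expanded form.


Expand (-3x + 8)^5 by repeated multiplication:
  (-3x + 8)^2 = 9x^2 - 48x + 64
  (-3x + 8)^3 = -27x^3 + 216x^2 - 576x + 512
  (-3x + 8)^4 = 81x^4 - 864x^3 + 3456x^2 - 6144x + 4096
= -243x^5 + 3240x^4 - 17280x^3 + 46080x^2 - 61440x + 32768


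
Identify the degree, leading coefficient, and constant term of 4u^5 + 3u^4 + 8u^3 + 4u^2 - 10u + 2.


Highest power of u is 5, with coefficient 4. Constant term is 2.
Degree = 5, leading coefficient = 4, constant term = 2


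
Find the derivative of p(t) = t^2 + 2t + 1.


Apply the power rule term by term:
  d/dt(t^2) = 2t
  d/dt(2t) = 2
  d/dt(1) = 0
p'(t) = 2t + 2


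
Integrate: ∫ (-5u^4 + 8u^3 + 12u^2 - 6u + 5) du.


Reverse power rule on each term:
  ∫ -5u^4 du = -u^5
  ∫ 8u^3 du = 2u^4
  ∫ 12u^2 du = 4u^3
  ∫ -6u du = -3u^2
  ∫ 5 du = 5u
F(u) = -u^5 + 2u^4 + 4u^3 - 3u^2 + 5u + C


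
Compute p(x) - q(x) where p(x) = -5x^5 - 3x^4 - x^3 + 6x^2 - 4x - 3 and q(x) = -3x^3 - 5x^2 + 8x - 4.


Distribute the minus sign:
  (-5x^5 - 3x^4 - x^3 + 6x^2 - 4x - 3)
- (-3x^3 - 5x^2 + 8x - 4)
Negate second polynomial: 3x^3 + 5x^2 - 8x + 4
Add: -5x^5 - 3x^4 + 2x^3 + 11x^2 - 12x + 1


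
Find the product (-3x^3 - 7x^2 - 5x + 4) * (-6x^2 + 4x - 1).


Distribute each term of the first polynomial:
  (-3x^3)(-6x^2 + 4x - 1) = 18x^5 - 12x^4 + 3x^3
  (-7x^2)(-6x^2 + 4x - 1) = 42x^4 - 28x^3 + 7x^2
  (-5x)(-6x^2 + 4x - 1) = 30x^3 - 20x^2 + 5x
  (4)(-6x^2 + 4x - 1) = -24x^2 + 16x - 4
Sum: 18x^5 + 30x^4 + 5x^3 - 37x^2 + 21x - 4


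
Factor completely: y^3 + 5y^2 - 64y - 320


Try integer roots (divisors of -320). y=-5: p(-5)=0.
Divide out (y + 5): quotient is y^2 - 64.
Factor the quadratic: (y - 8)(y + 8)
Result: (y + 5)(y - 8)(y + 8)


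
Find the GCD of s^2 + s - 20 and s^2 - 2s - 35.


Factor each:
  s^2 + s - 20 = (s + 5)(s - 4)
  s^2 - 2s - 35 = (s + 5)(s - 7)
Common monic factor: s + 5


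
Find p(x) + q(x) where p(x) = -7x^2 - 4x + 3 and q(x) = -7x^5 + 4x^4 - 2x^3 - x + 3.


Align terms by degree and add:
  -7x^2 - 4x + 3
  -7x^5 + 4x^4 - 2x^3 - x + 3
= -7x^5 + 4x^4 - 2x^3 - 7x^2 - 5x + 6


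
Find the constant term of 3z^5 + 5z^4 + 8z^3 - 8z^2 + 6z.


Read off the constant term: 0


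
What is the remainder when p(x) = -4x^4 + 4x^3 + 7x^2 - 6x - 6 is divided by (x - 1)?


By the Remainder Theorem, the remainder equals p(1):
  -4*(1)^4 = -4
  4*(1)^3 = 4
  7*(1)^2 = 7
  -6*(1)^1 = -6
  constant: -6
Sum: -4 + 4 + 7 - 6 - 6 = -5


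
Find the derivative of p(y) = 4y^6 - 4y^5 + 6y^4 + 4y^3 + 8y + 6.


Apply the power rule term by term:
  d/dy(4y^6) = 24y^5
  d/dy(-4y^5) = -20y^4
  d/dy(6y^4) = 24y^3
  d/dy(4y^3) = 12y^2
  d/dy(8y) = 8
  d/dy(6) = 0
p'(y) = 24y^5 - 20y^4 + 24y^3 + 12y^2 + 8


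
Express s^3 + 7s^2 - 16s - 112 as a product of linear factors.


Try integer roots (divisors of -112). s=4: p(4)=0.
Divide out (s - 4): quotient is s^2 + 11s + 28.
Factor the quadratic: (s + 4)(s + 7)
Result: (s - 4)(s + 4)(s + 7)


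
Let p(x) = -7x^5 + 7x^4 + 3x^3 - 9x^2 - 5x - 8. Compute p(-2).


Using direct substitution:
  -7 * (-2)^5 = 224
  7 * (-2)^4 = 112
  3 * (-2)^3 = -24
  -9 * (-2)^2 = -36
  -5 * (-2)^1 = 10
  constant: -8
Sum = 224 + 112 - 24 - 36 + 10 - 8 = 278


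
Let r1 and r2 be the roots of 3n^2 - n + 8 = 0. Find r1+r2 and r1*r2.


For an^2+bn+c=0: sum = -b/a, product = c/a.
a=3, b=-1, c=8
Sum = -(-1)/3 = 1/3
Product = (8)/3 = 8/3


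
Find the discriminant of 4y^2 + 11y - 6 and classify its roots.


D = b^2 - 4ac = (11)^2 - 4(4)(-6) = 121 + 96 = 217
Since D > 0: two distinct irrational roots


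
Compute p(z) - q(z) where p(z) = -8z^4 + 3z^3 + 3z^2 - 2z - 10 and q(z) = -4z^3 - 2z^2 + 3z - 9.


Distribute the minus sign:
  (-8z^4 + 3z^3 + 3z^2 - 2z - 10)
- (-4z^3 - 2z^2 + 3z - 9)
Negate second polynomial: 4z^3 + 2z^2 - 3z + 9
Add: -8z^4 + 7z^3 + 5z^2 - 5z - 1
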